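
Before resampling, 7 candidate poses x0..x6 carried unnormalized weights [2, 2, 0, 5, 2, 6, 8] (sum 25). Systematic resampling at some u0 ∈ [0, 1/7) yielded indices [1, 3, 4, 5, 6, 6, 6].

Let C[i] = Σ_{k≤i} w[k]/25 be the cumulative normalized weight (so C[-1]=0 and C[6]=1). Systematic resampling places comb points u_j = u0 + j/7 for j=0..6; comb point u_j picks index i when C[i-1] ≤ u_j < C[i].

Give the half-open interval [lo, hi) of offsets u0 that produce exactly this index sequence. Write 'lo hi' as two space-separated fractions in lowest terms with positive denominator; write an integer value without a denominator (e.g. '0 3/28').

19/175 1/7

C = [2/25, 4/25, 4/25, 9/25, 11/25, 17/25, 1]
j=0 picked index 1: u0 ∈ [2/25, 4/25)
j=1 picked index 3: u0 ∈ [3/175, 38/175)
j=2 picked index 4: u0 ∈ [13/175, 27/175)
j=3 picked index 5: u0 ∈ [2/175, 44/175)
j=4 picked index 6: u0 ∈ [19/175, 3/7)
j=5 picked index 6: u0 ∈ [-6/175, 2/7)
j=6 picked index 6: u0 ∈ [-31/175, 1/7)
intersection: [19/175, 1/7)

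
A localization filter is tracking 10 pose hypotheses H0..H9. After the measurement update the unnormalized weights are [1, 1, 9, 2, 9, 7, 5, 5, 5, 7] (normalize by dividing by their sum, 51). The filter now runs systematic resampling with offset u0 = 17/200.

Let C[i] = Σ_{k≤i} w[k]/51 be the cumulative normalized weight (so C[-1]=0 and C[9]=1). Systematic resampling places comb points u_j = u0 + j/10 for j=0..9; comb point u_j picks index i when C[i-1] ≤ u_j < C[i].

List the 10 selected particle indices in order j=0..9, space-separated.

C = [1/51, 2/51, 11/51, 13/51, 22/51, 29/51, 2/3, 13/17, 44/51, 1]
j=0: u_0=17/200 ∈ [2/51, 11/51) → index 2
j=1: u_1=37/200 ∈ [2/51, 11/51) → index 2
j=2: u_2=57/200 ∈ [13/51, 22/51) → index 4
j=3: u_3=77/200 ∈ [13/51, 22/51) → index 4
j=4: u_4=97/200 ∈ [22/51, 29/51) → index 5
j=5: u_5=117/200 ∈ [29/51, 2/3) → index 6
j=6: u_6=137/200 ∈ [2/3, 13/17) → index 7
j=7: u_7=157/200 ∈ [13/17, 44/51) → index 8
j=8: u_8=177/200 ∈ [44/51, 1) → index 9
j=9: u_9=197/200 ∈ [44/51, 1) → index 9

2 2 4 4 5 6 7 8 9 9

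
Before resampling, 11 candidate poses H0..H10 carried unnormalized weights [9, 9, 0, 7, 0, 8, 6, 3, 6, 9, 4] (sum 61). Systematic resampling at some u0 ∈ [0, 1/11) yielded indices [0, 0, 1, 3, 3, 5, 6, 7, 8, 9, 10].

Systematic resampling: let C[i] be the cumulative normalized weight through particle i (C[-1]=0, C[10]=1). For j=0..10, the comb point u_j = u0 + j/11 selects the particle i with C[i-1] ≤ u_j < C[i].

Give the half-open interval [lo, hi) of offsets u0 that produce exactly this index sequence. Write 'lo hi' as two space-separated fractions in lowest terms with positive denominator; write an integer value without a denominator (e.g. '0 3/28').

17/671 31/671

C = [9/61, 18/61, 18/61, 25/61, 25/61, 33/61, 39/61, 42/61, 48/61, 57/61, 1]
j=0 picked index 0: u0 ∈ [0, 9/61)
j=1 picked index 0: u0 ∈ [-1/11, 38/671)
j=2 picked index 1: u0 ∈ [-23/671, 76/671)
j=3 picked index 3: u0 ∈ [15/671, 92/671)
j=4 picked index 3: u0 ∈ [-46/671, 31/671)
j=5 picked index 5: u0 ∈ [-30/671, 58/671)
j=6 picked index 6: u0 ∈ [-3/671, 63/671)
j=7 picked index 7: u0 ∈ [2/671, 35/671)
j=8 picked index 8: u0 ∈ [-26/671, 40/671)
j=9 picked index 9: u0 ∈ [-21/671, 78/671)
j=10 picked index 10: u0 ∈ [17/671, 1/11)
intersection: [17/671, 31/671)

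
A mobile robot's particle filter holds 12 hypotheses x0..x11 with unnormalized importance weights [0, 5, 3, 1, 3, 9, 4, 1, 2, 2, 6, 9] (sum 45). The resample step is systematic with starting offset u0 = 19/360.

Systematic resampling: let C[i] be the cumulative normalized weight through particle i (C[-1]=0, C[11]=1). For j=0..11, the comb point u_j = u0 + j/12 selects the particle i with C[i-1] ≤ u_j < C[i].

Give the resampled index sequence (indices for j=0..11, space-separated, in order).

C = [0, 1/9, 8/45, 1/5, 4/15, 7/15, 5/9, 26/45, 28/45, 2/3, 4/5, 1]
j=0: u_0=19/360 ∈ [0, 1/9) → index 1
j=1: u_1=49/360 ∈ [1/9, 8/45) → index 2
j=2: u_2=79/360 ∈ [1/5, 4/15) → index 4
j=3: u_3=109/360 ∈ [4/15, 7/15) → index 5
j=4: u_4=139/360 ∈ [4/15, 7/15) → index 5
j=5: u_5=169/360 ∈ [7/15, 5/9) → index 6
j=6: u_6=199/360 ∈ [7/15, 5/9) → index 6
j=7: u_7=229/360 ∈ [28/45, 2/3) → index 9
j=8: u_8=259/360 ∈ [2/3, 4/5) → index 10
j=9: u_9=289/360 ∈ [4/5, 1) → index 11
j=10: u_10=319/360 ∈ [4/5, 1) → index 11
j=11: u_11=349/360 ∈ [4/5, 1) → index 11

1 2 4 5 5 6 6 9 10 11 11 11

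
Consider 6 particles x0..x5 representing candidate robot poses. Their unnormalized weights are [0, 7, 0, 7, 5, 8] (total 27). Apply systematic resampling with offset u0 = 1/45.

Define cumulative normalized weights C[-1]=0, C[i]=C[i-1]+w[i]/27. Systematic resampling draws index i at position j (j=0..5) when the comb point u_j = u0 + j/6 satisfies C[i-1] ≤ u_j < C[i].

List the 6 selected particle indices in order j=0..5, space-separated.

C = [0, 7/27, 7/27, 14/27, 19/27, 1]
j=0: u_0=1/45 ∈ [0, 7/27) → index 1
j=1: u_1=17/90 ∈ [0, 7/27) → index 1
j=2: u_2=16/45 ∈ [7/27, 14/27) → index 3
j=3: u_3=47/90 ∈ [14/27, 19/27) → index 4
j=4: u_4=31/45 ∈ [14/27, 19/27) → index 4
j=5: u_5=77/90 ∈ [19/27, 1) → index 5

1 1 3 4 4 5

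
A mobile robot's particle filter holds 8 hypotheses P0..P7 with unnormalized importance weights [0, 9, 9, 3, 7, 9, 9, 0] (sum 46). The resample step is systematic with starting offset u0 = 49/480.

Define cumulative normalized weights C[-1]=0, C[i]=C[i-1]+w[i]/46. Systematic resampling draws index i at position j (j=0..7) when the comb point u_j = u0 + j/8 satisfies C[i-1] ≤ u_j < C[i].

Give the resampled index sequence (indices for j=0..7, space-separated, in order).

1 2 2 4 4 5 6 6

C = [0, 9/46, 9/23, 21/46, 14/23, 37/46, 1, 1]
j=0: u_0=49/480 ∈ [0, 9/46) → index 1
j=1: u_1=109/480 ∈ [9/46, 9/23) → index 2
j=2: u_2=169/480 ∈ [9/46, 9/23) → index 2
j=3: u_3=229/480 ∈ [21/46, 14/23) → index 4
j=4: u_4=289/480 ∈ [21/46, 14/23) → index 4
j=5: u_5=349/480 ∈ [14/23, 37/46) → index 5
j=6: u_6=409/480 ∈ [37/46, 1) → index 6
j=7: u_7=469/480 ∈ [37/46, 1) → index 6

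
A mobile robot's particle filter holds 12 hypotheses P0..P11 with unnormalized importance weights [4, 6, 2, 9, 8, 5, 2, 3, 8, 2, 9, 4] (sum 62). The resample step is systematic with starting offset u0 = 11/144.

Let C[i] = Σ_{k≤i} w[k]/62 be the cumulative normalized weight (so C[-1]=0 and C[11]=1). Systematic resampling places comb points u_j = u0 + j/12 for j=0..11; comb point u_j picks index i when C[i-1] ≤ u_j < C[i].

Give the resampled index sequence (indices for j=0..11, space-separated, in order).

C = [2/31, 5/31, 6/31, 21/62, 29/62, 17/31, 18/31, 39/62, 47/62, 49/62, 29/31, 1]
j=0: u_0=11/144 ∈ [2/31, 5/31) → index 1
j=1: u_1=23/144 ∈ [2/31, 5/31) → index 1
j=2: u_2=35/144 ∈ [6/31, 21/62) → index 3
j=3: u_3=47/144 ∈ [6/31, 21/62) → index 3
j=4: u_4=59/144 ∈ [21/62, 29/62) → index 4
j=5: u_5=71/144 ∈ [29/62, 17/31) → index 5
j=6: u_6=83/144 ∈ [17/31, 18/31) → index 6
j=7: u_7=95/144 ∈ [39/62, 47/62) → index 8
j=8: u_8=107/144 ∈ [39/62, 47/62) → index 8
j=9: u_9=119/144 ∈ [49/62, 29/31) → index 10
j=10: u_10=131/144 ∈ [49/62, 29/31) → index 10
j=11: u_11=143/144 ∈ [29/31, 1) → index 11

1 1 3 3 4 5 6 8 8 10 10 11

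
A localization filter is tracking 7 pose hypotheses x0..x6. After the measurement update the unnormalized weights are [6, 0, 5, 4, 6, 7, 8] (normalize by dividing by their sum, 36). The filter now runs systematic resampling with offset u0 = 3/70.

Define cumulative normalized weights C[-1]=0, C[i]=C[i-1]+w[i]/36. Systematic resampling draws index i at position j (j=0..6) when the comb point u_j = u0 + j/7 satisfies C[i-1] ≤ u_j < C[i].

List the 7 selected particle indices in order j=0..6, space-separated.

C = [1/6, 1/6, 11/36, 5/12, 7/12, 7/9, 1]
j=0: u_0=3/70 ∈ [0, 1/6) → index 0
j=1: u_1=13/70 ∈ [1/6, 11/36) → index 2
j=2: u_2=23/70 ∈ [11/36, 5/12) → index 3
j=3: u_3=33/70 ∈ [5/12, 7/12) → index 4
j=4: u_4=43/70 ∈ [7/12, 7/9) → index 5
j=5: u_5=53/70 ∈ [7/12, 7/9) → index 5
j=6: u_6=9/10 ∈ [7/9, 1) → index 6

0 2 3 4 5 5 6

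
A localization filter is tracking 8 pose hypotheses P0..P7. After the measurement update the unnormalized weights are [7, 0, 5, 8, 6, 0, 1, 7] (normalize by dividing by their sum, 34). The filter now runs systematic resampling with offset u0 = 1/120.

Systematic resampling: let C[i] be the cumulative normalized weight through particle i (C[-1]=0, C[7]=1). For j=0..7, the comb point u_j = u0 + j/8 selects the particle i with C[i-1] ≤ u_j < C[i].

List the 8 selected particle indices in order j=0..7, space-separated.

0 0 2 3 3 4 4 7

C = [7/34, 7/34, 6/17, 10/17, 13/17, 13/17, 27/34, 1]
j=0: u_0=1/120 ∈ [0, 7/34) → index 0
j=1: u_1=2/15 ∈ [0, 7/34) → index 0
j=2: u_2=31/120 ∈ [7/34, 6/17) → index 2
j=3: u_3=23/60 ∈ [6/17, 10/17) → index 3
j=4: u_4=61/120 ∈ [6/17, 10/17) → index 3
j=5: u_5=19/30 ∈ [10/17, 13/17) → index 4
j=6: u_6=91/120 ∈ [10/17, 13/17) → index 4
j=7: u_7=53/60 ∈ [27/34, 1) → index 7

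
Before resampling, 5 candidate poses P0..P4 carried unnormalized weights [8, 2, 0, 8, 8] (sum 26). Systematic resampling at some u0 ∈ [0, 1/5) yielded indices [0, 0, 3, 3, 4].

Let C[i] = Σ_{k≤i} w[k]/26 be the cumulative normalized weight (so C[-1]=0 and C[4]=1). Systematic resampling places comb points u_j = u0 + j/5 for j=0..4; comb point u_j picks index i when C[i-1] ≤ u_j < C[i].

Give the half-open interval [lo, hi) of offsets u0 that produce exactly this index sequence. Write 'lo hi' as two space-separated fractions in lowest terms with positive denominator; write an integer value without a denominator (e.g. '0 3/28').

0 6/65

C = [4/13, 5/13, 5/13, 9/13, 1]
j=0 picked index 0: u0 ∈ [0, 4/13)
j=1 picked index 0: u0 ∈ [-1/5, 7/65)
j=2 picked index 3: u0 ∈ [-1/65, 19/65)
j=3 picked index 3: u0 ∈ [-14/65, 6/65)
j=4 picked index 4: u0 ∈ [-7/65, 1/5)
intersection: [0, 6/65)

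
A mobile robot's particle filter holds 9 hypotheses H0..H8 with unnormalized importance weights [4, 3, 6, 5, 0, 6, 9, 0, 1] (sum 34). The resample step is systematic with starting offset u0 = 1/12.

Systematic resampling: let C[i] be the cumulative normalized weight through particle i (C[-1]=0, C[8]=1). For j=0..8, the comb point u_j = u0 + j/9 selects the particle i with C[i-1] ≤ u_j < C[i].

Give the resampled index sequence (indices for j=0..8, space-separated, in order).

C = [2/17, 7/34, 13/34, 9/17, 9/17, 12/17, 33/34, 33/34, 1]
j=0: u_0=1/12 ∈ [0, 2/17) → index 0
j=1: u_1=7/36 ∈ [2/17, 7/34) → index 1
j=2: u_2=11/36 ∈ [7/34, 13/34) → index 2
j=3: u_3=5/12 ∈ [13/34, 9/17) → index 3
j=4: u_4=19/36 ∈ [13/34, 9/17) → index 3
j=5: u_5=23/36 ∈ [9/17, 12/17) → index 5
j=6: u_6=3/4 ∈ [12/17, 33/34) → index 6
j=7: u_7=31/36 ∈ [12/17, 33/34) → index 6
j=8: u_8=35/36 ∈ [33/34, 1) → index 8

0 1 2 3 3 5 6 6 8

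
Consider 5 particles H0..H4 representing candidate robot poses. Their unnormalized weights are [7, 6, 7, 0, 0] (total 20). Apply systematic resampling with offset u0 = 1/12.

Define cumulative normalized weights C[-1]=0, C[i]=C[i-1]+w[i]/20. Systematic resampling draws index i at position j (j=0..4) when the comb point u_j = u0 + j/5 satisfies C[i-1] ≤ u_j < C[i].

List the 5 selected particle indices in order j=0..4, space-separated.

0 0 1 2 2

C = [7/20, 13/20, 1, 1, 1]
j=0: u_0=1/12 ∈ [0, 7/20) → index 0
j=1: u_1=17/60 ∈ [0, 7/20) → index 0
j=2: u_2=29/60 ∈ [7/20, 13/20) → index 1
j=3: u_3=41/60 ∈ [13/20, 1) → index 2
j=4: u_4=53/60 ∈ [13/20, 1) → index 2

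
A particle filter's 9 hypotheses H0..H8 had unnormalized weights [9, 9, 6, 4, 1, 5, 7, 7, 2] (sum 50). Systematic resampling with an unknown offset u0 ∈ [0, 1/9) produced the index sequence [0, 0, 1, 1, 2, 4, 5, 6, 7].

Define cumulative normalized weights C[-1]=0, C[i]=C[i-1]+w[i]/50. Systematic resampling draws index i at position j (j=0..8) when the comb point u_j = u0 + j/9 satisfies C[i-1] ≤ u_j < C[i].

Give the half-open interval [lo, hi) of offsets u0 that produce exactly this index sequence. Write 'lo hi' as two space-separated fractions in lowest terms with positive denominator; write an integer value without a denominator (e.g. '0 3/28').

C = [9/50, 9/25, 12/25, 14/25, 29/50, 17/25, 41/50, 24/25, 1]
j=0 picked index 0: u0 ∈ [0, 9/50)
j=1 picked index 0: u0 ∈ [-1/9, 31/450)
j=2 picked index 1: u0 ∈ [-19/450, 31/225)
j=3 picked index 1: u0 ∈ [-23/150, 2/75)
j=4 picked index 2: u0 ∈ [-19/225, 8/225)
j=5 picked index 4: u0 ∈ [1/225, 11/450)
j=6 picked index 5: u0 ∈ [-13/150, 1/75)
j=7 picked index 6: u0 ∈ [-22/225, 19/450)
j=8 picked index 7: u0 ∈ [-31/450, 16/225)
intersection: [1/225, 1/75)

1/225 1/75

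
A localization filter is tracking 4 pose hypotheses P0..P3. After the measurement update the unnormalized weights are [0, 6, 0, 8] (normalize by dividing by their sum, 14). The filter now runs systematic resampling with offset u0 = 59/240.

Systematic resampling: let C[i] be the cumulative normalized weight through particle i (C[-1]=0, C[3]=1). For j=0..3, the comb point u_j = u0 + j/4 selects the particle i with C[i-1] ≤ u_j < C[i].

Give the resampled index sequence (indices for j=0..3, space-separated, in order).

C = [0, 3/7, 3/7, 1]
j=0: u_0=59/240 ∈ [0, 3/7) → index 1
j=1: u_1=119/240 ∈ [3/7, 1) → index 3
j=2: u_2=179/240 ∈ [3/7, 1) → index 3
j=3: u_3=239/240 ∈ [3/7, 1) → index 3

1 3 3 3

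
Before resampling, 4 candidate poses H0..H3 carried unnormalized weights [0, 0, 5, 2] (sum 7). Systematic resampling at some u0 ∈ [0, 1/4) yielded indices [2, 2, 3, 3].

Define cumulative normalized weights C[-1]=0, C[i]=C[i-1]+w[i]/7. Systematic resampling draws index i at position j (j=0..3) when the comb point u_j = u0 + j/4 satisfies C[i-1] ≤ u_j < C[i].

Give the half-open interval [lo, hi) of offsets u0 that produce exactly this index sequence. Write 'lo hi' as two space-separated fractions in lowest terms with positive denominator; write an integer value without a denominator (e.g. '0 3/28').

C = [0, 0, 5/7, 1]
j=0 picked index 2: u0 ∈ [0, 5/7)
j=1 picked index 2: u0 ∈ [-1/4, 13/28)
j=2 picked index 3: u0 ∈ [3/14, 1/2)
j=3 picked index 3: u0 ∈ [-1/28, 1/4)
intersection: [3/14, 1/4)

3/14 1/4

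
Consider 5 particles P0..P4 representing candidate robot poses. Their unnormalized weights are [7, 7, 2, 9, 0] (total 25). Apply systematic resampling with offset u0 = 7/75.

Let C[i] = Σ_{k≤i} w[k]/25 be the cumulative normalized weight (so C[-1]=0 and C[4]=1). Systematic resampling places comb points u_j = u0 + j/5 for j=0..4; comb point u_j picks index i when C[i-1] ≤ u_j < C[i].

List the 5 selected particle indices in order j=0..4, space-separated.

C = [7/25, 14/25, 16/25, 1, 1]
j=0: u_0=7/75 ∈ [0, 7/25) → index 0
j=1: u_1=22/75 ∈ [7/25, 14/25) → index 1
j=2: u_2=37/75 ∈ [7/25, 14/25) → index 1
j=3: u_3=52/75 ∈ [16/25, 1) → index 3
j=4: u_4=67/75 ∈ [16/25, 1) → index 3

0 1 1 3 3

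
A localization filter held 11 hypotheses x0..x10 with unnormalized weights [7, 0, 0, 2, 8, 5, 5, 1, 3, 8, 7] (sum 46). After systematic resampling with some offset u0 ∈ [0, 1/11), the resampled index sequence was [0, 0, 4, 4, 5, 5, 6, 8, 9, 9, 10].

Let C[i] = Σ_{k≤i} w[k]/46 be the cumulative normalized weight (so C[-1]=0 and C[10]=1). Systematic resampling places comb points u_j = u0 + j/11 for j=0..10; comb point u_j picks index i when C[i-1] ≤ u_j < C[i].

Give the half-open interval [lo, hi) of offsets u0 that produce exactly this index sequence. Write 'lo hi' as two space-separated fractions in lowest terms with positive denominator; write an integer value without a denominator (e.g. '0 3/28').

7/506 6/253

C = [7/46, 7/46, 7/46, 9/46, 17/46, 11/23, 27/46, 14/23, 31/46, 39/46, 1]
j=0 picked index 0: u0 ∈ [0, 7/46)
j=1 picked index 0: u0 ∈ [-1/11, 31/506)
j=2 picked index 4: u0 ∈ [7/506, 95/506)
j=3 picked index 4: u0 ∈ [-39/506, 49/506)
j=4 picked index 5: u0 ∈ [3/506, 29/253)
j=5 picked index 5: u0 ∈ [-43/506, 6/253)
j=6 picked index 6: u0 ∈ [-17/253, 21/506)
j=7 picked index 8: u0 ∈ [-7/253, 19/506)
j=8 picked index 9: u0 ∈ [-27/506, 61/506)
j=9 picked index 9: u0 ∈ [-73/506, 15/506)
j=10 picked index 10: u0 ∈ [-31/506, 1/11)
intersection: [7/506, 6/253)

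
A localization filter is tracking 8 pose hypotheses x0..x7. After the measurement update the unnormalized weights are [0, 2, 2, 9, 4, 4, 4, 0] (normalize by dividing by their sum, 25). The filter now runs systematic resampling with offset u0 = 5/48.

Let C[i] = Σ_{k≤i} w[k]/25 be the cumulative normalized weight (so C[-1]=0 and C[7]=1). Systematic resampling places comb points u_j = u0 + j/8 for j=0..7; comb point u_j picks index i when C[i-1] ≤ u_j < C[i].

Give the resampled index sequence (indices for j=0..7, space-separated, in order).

C = [0, 2/25, 4/25, 13/25, 17/25, 21/25, 1, 1]
j=0: u_0=5/48 ∈ [2/25, 4/25) → index 2
j=1: u_1=11/48 ∈ [4/25, 13/25) → index 3
j=2: u_2=17/48 ∈ [4/25, 13/25) → index 3
j=3: u_3=23/48 ∈ [4/25, 13/25) → index 3
j=4: u_4=29/48 ∈ [13/25, 17/25) → index 4
j=5: u_5=35/48 ∈ [17/25, 21/25) → index 5
j=6: u_6=41/48 ∈ [21/25, 1) → index 6
j=7: u_7=47/48 ∈ [21/25, 1) → index 6

2 3 3 3 4 5 6 6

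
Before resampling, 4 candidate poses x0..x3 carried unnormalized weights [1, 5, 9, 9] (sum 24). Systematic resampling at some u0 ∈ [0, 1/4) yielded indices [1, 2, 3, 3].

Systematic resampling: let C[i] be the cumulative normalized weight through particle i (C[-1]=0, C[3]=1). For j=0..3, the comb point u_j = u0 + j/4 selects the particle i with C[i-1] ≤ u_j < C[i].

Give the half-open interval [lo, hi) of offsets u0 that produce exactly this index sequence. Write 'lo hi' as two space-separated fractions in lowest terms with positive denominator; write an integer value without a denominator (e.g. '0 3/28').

1/8 1/4

C = [1/24, 1/4, 5/8, 1]
j=0 picked index 1: u0 ∈ [1/24, 1/4)
j=1 picked index 2: u0 ∈ [0, 3/8)
j=2 picked index 3: u0 ∈ [1/8, 1/2)
j=3 picked index 3: u0 ∈ [-1/8, 1/4)
intersection: [1/8, 1/4)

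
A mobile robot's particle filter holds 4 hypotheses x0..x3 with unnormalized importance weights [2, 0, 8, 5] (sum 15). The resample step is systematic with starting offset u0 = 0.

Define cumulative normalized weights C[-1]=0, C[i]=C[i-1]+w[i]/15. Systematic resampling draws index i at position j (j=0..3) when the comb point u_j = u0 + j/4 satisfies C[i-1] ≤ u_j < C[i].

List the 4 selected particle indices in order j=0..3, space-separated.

0 2 2 3

C = [2/15, 2/15, 2/3, 1]
j=0: u_0=0 ∈ [0, 2/15) → index 0
j=1: u_1=1/4 ∈ [2/15, 2/3) → index 2
j=2: u_2=1/2 ∈ [2/15, 2/3) → index 2
j=3: u_3=3/4 ∈ [2/3, 1) → index 3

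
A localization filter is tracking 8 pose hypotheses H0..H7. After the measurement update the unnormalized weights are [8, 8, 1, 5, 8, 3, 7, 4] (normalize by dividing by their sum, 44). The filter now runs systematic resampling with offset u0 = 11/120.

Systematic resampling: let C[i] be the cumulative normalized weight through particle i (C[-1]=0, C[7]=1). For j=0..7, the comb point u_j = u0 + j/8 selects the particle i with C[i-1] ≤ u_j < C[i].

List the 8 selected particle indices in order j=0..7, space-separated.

0 1 1 3 4 5 6 7

C = [2/11, 4/11, 17/44, 1/2, 15/22, 3/4, 10/11, 1]
j=0: u_0=11/120 ∈ [0, 2/11) → index 0
j=1: u_1=13/60 ∈ [2/11, 4/11) → index 1
j=2: u_2=41/120 ∈ [2/11, 4/11) → index 1
j=3: u_3=7/15 ∈ [17/44, 1/2) → index 3
j=4: u_4=71/120 ∈ [1/2, 15/22) → index 4
j=5: u_5=43/60 ∈ [15/22, 3/4) → index 5
j=6: u_6=101/120 ∈ [3/4, 10/11) → index 6
j=7: u_7=29/30 ∈ [10/11, 1) → index 7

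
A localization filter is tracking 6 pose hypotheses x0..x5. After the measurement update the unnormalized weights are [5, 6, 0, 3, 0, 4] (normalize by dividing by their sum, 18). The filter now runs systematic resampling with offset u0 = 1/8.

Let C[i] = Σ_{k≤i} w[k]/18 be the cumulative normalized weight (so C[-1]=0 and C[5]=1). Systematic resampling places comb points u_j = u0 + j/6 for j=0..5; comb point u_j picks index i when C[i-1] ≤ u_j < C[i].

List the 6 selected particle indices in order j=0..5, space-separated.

0 1 1 3 5 5

C = [5/18, 11/18, 11/18, 7/9, 7/9, 1]
j=0: u_0=1/8 ∈ [0, 5/18) → index 0
j=1: u_1=7/24 ∈ [5/18, 11/18) → index 1
j=2: u_2=11/24 ∈ [5/18, 11/18) → index 1
j=3: u_3=5/8 ∈ [11/18, 7/9) → index 3
j=4: u_4=19/24 ∈ [7/9, 1) → index 5
j=5: u_5=23/24 ∈ [7/9, 1) → index 5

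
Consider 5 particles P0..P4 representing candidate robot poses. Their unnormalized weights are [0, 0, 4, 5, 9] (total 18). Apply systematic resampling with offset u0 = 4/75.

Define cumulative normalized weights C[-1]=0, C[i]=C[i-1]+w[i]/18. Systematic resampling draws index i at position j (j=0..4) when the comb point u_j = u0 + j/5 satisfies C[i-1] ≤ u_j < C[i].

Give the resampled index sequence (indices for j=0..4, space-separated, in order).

C = [0, 0, 2/9, 1/2, 1]
j=0: u_0=4/75 ∈ [0, 2/9) → index 2
j=1: u_1=19/75 ∈ [2/9, 1/2) → index 3
j=2: u_2=34/75 ∈ [2/9, 1/2) → index 3
j=3: u_3=49/75 ∈ [1/2, 1) → index 4
j=4: u_4=64/75 ∈ [1/2, 1) → index 4

2 3 3 4 4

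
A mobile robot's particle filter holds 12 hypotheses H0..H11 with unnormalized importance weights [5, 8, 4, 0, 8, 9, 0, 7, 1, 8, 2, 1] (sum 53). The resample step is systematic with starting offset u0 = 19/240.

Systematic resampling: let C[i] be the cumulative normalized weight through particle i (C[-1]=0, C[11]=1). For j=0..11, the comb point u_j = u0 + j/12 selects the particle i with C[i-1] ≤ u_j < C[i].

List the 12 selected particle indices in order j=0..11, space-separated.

C = [5/53, 13/53, 17/53, 17/53, 25/53, 34/53, 34/53, 41/53, 42/53, 50/53, 52/53, 1]
j=0: u_0=19/240 ∈ [0, 5/53) → index 0
j=1: u_1=13/80 ∈ [5/53, 13/53) → index 1
j=2: u_2=59/240 ∈ [13/53, 17/53) → index 2
j=3: u_3=79/240 ∈ [17/53, 25/53) → index 4
j=4: u_4=33/80 ∈ [17/53, 25/53) → index 4
j=5: u_5=119/240 ∈ [25/53, 34/53) → index 5
j=6: u_6=139/240 ∈ [25/53, 34/53) → index 5
j=7: u_7=53/80 ∈ [34/53, 41/53) → index 7
j=8: u_8=179/240 ∈ [34/53, 41/53) → index 7
j=9: u_9=199/240 ∈ [42/53, 50/53) → index 9
j=10: u_10=73/80 ∈ [42/53, 50/53) → index 9
j=11: u_11=239/240 ∈ [52/53, 1) → index 11

0 1 2 4 4 5 5 7 7 9 9 11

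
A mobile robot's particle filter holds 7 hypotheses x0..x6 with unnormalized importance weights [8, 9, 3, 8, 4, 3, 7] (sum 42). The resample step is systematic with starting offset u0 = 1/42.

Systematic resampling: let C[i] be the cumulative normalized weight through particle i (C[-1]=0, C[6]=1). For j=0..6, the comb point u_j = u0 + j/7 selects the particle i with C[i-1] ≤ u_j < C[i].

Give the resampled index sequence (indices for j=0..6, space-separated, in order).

C = [4/21, 17/42, 10/21, 2/3, 16/21, 5/6, 1]
j=0: u_0=1/42 ∈ [0, 4/21) → index 0
j=1: u_1=1/6 ∈ [0, 4/21) → index 0
j=2: u_2=13/42 ∈ [4/21, 17/42) → index 1
j=3: u_3=19/42 ∈ [17/42, 10/21) → index 2
j=4: u_4=25/42 ∈ [10/21, 2/3) → index 3
j=5: u_5=31/42 ∈ [2/3, 16/21) → index 4
j=6: u_6=37/42 ∈ [5/6, 1) → index 6

0 0 1 2 3 4 6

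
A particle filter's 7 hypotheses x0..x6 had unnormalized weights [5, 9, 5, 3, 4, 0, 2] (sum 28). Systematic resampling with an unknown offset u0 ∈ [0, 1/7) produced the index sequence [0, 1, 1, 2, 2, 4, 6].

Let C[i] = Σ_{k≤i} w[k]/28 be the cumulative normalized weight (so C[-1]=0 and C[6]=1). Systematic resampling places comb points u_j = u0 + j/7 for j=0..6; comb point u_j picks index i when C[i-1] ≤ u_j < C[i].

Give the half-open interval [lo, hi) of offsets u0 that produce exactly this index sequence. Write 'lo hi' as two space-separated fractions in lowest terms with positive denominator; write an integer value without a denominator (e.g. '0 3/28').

C = [5/28, 1/2, 19/28, 11/14, 13/14, 13/14, 1]
j=0 picked index 0: u0 ∈ [0, 5/28)
j=1 picked index 1: u0 ∈ [1/28, 5/14)
j=2 picked index 1: u0 ∈ [-3/28, 3/14)
j=3 picked index 2: u0 ∈ [1/14, 1/4)
j=4 picked index 2: u0 ∈ [-1/14, 3/28)
j=5 picked index 4: u0 ∈ [1/14, 3/14)
j=6 picked index 6: u0 ∈ [1/14, 1/7)
intersection: [1/14, 3/28)

1/14 3/28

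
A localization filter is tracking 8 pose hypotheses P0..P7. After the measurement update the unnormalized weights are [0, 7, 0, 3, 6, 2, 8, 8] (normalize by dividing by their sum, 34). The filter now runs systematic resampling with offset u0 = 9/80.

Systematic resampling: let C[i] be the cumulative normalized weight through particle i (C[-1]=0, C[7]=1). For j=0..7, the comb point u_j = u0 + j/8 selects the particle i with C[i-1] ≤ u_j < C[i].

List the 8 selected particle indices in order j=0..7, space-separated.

C = [0, 7/34, 7/34, 5/17, 8/17, 9/17, 13/17, 1]
j=0: u_0=9/80 ∈ [0, 7/34) → index 1
j=1: u_1=19/80 ∈ [7/34, 5/17) → index 3
j=2: u_2=29/80 ∈ [5/17, 8/17) → index 4
j=3: u_3=39/80 ∈ [8/17, 9/17) → index 5
j=4: u_4=49/80 ∈ [9/17, 13/17) → index 6
j=5: u_5=59/80 ∈ [9/17, 13/17) → index 6
j=6: u_6=69/80 ∈ [13/17, 1) → index 7
j=7: u_7=79/80 ∈ [13/17, 1) → index 7

1 3 4 5 6 6 7 7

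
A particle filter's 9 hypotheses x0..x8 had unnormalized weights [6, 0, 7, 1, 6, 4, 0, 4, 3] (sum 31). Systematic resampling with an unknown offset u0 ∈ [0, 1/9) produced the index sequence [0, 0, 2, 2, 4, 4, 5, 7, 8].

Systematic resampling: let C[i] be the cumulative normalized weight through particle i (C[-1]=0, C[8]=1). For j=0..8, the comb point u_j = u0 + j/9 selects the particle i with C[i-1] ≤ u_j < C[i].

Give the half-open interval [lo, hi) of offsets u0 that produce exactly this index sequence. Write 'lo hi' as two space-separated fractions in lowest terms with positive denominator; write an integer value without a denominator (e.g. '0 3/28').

4/279 23/279

C = [6/31, 6/31, 13/31, 14/31, 20/31, 24/31, 24/31, 28/31, 1]
j=0 picked index 0: u0 ∈ [0, 6/31)
j=1 picked index 0: u0 ∈ [-1/9, 23/279)
j=2 picked index 2: u0 ∈ [-8/279, 55/279)
j=3 picked index 2: u0 ∈ [-13/93, 8/93)
j=4 picked index 4: u0 ∈ [2/279, 56/279)
j=5 picked index 4: u0 ∈ [-29/279, 25/279)
j=6 picked index 5: u0 ∈ [-2/93, 10/93)
j=7 picked index 7: u0 ∈ [-1/279, 35/279)
j=8 picked index 8: u0 ∈ [4/279, 1/9)
intersection: [4/279, 23/279)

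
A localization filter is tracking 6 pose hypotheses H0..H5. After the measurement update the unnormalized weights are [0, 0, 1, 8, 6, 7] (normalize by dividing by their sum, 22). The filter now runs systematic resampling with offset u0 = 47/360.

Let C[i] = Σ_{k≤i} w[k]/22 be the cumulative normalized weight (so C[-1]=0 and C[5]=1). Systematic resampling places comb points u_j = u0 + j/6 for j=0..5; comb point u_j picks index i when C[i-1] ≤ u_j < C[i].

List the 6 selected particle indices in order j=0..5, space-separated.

C = [0, 0, 1/22, 9/22, 15/22, 1]
j=0: u_0=47/360 ∈ [1/22, 9/22) → index 3
j=1: u_1=107/360 ∈ [1/22, 9/22) → index 3
j=2: u_2=167/360 ∈ [9/22, 15/22) → index 4
j=3: u_3=227/360 ∈ [9/22, 15/22) → index 4
j=4: u_4=287/360 ∈ [15/22, 1) → index 5
j=5: u_5=347/360 ∈ [15/22, 1) → index 5

3 3 4 4 5 5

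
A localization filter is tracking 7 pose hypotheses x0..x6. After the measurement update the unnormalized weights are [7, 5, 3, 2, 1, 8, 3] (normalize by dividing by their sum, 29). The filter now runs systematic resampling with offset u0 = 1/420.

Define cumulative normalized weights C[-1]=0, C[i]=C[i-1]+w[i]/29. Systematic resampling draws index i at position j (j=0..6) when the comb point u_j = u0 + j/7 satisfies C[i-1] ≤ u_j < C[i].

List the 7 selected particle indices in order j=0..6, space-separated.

C = [7/29, 12/29, 15/29, 17/29, 18/29, 26/29, 1]
j=0: u_0=1/420 ∈ [0, 7/29) → index 0
j=1: u_1=61/420 ∈ [0, 7/29) → index 0
j=2: u_2=121/420 ∈ [7/29, 12/29) → index 1
j=3: u_3=181/420 ∈ [12/29, 15/29) → index 2
j=4: u_4=241/420 ∈ [15/29, 17/29) → index 3
j=5: u_5=43/60 ∈ [18/29, 26/29) → index 5
j=6: u_6=361/420 ∈ [18/29, 26/29) → index 5

0 0 1 2 3 5 5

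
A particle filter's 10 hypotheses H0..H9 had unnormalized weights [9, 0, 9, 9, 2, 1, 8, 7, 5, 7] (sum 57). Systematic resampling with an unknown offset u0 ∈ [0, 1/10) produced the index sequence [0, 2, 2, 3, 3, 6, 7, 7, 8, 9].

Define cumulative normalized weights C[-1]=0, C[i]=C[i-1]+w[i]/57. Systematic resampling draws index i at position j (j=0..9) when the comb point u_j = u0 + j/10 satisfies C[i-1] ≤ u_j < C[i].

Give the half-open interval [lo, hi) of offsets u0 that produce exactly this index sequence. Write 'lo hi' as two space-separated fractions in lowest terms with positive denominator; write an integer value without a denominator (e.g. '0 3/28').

C = [3/19, 3/19, 6/19, 9/19, 29/57, 10/19, 2/3, 15/19, 50/57, 1]
j=0 picked index 0: u0 ∈ [0, 3/19)
j=1 picked index 2: u0 ∈ [11/190, 41/190)
j=2 picked index 2: u0 ∈ [-4/95, 11/95)
j=3 picked index 3: u0 ∈ [3/190, 33/190)
j=4 picked index 3: u0 ∈ [-8/95, 7/95)
j=5 picked index 6: u0 ∈ [1/38, 1/6)
j=6 picked index 7: u0 ∈ [1/15, 18/95)
j=7 picked index 7: u0 ∈ [-1/30, 17/190)
j=8 picked index 8: u0 ∈ [-1/95, 22/285)
j=9 picked index 9: u0 ∈ [-13/570, 1/10)
intersection: [1/15, 7/95)

1/15 7/95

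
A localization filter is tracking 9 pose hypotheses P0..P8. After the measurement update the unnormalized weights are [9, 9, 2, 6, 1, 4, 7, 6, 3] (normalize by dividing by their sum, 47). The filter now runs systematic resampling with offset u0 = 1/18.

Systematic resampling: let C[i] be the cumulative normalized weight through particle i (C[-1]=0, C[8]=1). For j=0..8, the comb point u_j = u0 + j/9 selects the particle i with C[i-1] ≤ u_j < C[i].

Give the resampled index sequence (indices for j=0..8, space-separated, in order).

C = [9/47, 18/47, 20/47, 26/47, 27/47, 31/47, 38/47, 44/47, 1]
j=0: u_0=1/18 ∈ [0, 9/47) → index 0
j=1: u_1=1/6 ∈ [0, 9/47) → index 0
j=2: u_2=5/18 ∈ [9/47, 18/47) → index 1
j=3: u_3=7/18 ∈ [18/47, 20/47) → index 2
j=4: u_4=1/2 ∈ [20/47, 26/47) → index 3
j=5: u_5=11/18 ∈ [27/47, 31/47) → index 5
j=6: u_6=13/18 ∈ [31/47, 38/47) → index 6
j=7: u_7=5/6 ∈ [38/47, 44/47) → index 7
j=8: u_8=17/18 ∈ [44/47, 1) → index 8

0 0 1 2 3 5 6 7 8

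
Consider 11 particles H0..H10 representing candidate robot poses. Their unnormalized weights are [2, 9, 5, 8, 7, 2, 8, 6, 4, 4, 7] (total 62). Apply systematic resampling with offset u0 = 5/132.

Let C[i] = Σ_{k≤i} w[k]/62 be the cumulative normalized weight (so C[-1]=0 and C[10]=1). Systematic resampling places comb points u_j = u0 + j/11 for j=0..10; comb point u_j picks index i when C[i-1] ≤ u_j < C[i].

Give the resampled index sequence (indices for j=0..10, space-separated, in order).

1 1 2 3 4 4 6 7 8 9 10

C = [1/31, 11/62, 8/31, 12/31, 1/2, 33/62, 41/62, 47/62, 51/62, 55/62, 1]
j=0: u_0=5/132 ∈ [1/31, 11/62) → index 1
j=1: u_1=17/132 ∈ [1/31, 11/62) → index 1
j=2: u_2=29/132 ∈ [11/62, 8/31) → index 2
j=3: u_3=41/132 ∈ [8/31, 12/31) → index 3
j=4: u_4=53/132 ∈ [12/31, 1/2) → index 4
j=5: u_5=65/132 ∈ [12/31, 1/2) → index 4
j=6: u_6=7/12 ∈ [33/62, 41/62) → index 6
j=7: u_7=89/132 ∈ [41/62, 47/62) → index 7
j=8: u_8=101/132 ∈ [47/62, 51/62) → index 8
j=9: u_9=113/132 ∈ [51/62, 55/62) → index 9
j=10: u_10=125/132 ∈ [55/62, 1) → index 10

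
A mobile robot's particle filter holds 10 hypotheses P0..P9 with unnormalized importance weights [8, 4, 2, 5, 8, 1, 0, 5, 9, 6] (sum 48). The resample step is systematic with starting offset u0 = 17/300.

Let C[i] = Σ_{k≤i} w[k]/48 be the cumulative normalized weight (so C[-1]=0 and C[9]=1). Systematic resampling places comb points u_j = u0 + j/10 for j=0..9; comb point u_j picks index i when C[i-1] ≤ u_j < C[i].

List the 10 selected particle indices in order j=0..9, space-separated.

0 0 2 3 4 4 7 8 8 9

C = [1/6, 1/4, 7/24, 19/48, 9/16, 7/12, 7/12, 11/16, 7/8, 1]
j=0: u_0=17/300 ∈ [0, 1/6) → index 0
j=1: u_1=47/300 ∈ [0, 1/6) → index 0
j=2: u_2=77/300 ∈ [1/4, 7/24) → index 2
j=3: u_3=107/300 ∈ [7/24, 19/48) → index 3
j=4: u_4=137/300 ∈ [19/48, 9/16) → index 4
j=5: u_5=167/300 ∈ [19/48, 9/16) → index 4
j=6: u_6=197/300 ∈ [7/12, 11/16) → index 7
j=7: u_7=227/300 ∈ [11/16, 7/8) → index 8
j=8: u_8=257/300 ∈ [11/16, 7/8) → index 8
j=9: u_9=287/300 ∈ [7/8, 1) → index 9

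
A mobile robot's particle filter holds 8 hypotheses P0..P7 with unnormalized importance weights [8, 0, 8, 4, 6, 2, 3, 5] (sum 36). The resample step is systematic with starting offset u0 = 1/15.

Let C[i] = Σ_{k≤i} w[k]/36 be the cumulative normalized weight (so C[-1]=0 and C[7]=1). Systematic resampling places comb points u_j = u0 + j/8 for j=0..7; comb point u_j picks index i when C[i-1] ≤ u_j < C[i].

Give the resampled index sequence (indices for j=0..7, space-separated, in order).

C = [2/9, 2/9, 4/9, 5/9, 13/18, 7/9, 31/36, 1]
j=0: u_0=1/15 ∈ [0, 2/9) → index 0
j=1: u_1=23/120 ∈ [0, 2/9) → index 0
j=2: u_2=19/60 ∈ [2/9, 4/9) → index 2
j=3: u_3=53/120 ∈ [2/9, 4/9) → index 2
j=4: u_4=17/30 ∈ [5/9, 13/18) → index 4
j=5: u_5=83/120 ∈ [5/9, 13/18) → index 4
j=6: u_6=49/60 ∈ [7/9, 31/36) → index 6
j=7: u_7=113/120 ∈ [31/36, 1) → index 7

0 0 2 2 4 4 6 7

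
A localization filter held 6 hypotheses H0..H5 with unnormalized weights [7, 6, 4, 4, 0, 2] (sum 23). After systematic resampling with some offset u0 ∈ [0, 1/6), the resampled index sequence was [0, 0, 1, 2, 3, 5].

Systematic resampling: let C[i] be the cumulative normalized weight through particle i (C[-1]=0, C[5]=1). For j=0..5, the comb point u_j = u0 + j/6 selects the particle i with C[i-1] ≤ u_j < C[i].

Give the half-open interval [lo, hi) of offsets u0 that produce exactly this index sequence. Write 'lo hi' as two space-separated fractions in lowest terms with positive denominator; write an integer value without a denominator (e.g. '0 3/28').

11/138 19/138

C = [7/23, 13/23, 17/23, 21/23, 21/23, 1]
j=0 picked index 0: u0 ∈ [0, 7/23)
j=1 picked index 0: u0 ∈ [-1/6, 19/138)
j=2 picked index 1: u0 ∈ [-2/69, 16/69)
j=3 picked index 2: u0 ∈ [3/46, 11/46)
j=4 picked index 3: u0 ∈ [5/69, 17/69)
j=5 picked index 5: u0 ∈ [11/138, 1/6)
intersection: [11/138, 19/138)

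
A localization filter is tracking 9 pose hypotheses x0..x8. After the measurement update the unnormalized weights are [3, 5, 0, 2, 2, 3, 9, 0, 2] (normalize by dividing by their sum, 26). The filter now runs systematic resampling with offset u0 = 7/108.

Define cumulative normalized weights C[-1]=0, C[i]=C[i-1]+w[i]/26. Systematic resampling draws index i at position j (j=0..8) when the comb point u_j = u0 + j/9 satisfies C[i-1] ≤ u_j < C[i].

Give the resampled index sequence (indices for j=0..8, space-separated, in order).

C = [3/26, 4/13, 4/13, 5/13, 6/13, 15/26, 12/13, 12/13, 1]
j=0: u_0=7/108 ∈ [0, 3/26) → index 0
j=1: u_1=19/108 ∈ [3/26, 4/13) → index 1
j=2: u_2=31/108 ∈ [3/26, 4/13) → index 1
j=3: u_3=43/108 ∈ [5/13, 6/13) → index 4
j=4: u_4=55/108 ∈ [6/13, 15/26) → index 5
j=5: u_5=67/108 ∈ [15/26, 12/13) → index 6
j=6: u_6=79/108 ∈ [15/26, 12/13) → index 6
j=7: u_7=91/108 ∈ [15/26, 12/13) → index 6
j=8: u_8=103/108 ∈ [12/13, 1) → index 8

0 1 1 4 5 6 6 6 8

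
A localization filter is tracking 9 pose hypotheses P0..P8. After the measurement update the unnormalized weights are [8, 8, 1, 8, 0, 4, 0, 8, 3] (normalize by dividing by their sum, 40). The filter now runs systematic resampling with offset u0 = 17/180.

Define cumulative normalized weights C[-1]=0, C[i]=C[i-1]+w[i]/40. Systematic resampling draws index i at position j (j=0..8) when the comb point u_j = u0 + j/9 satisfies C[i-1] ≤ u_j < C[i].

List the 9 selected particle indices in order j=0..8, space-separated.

C = [1/5, 2/5, 17/40, 5/8, 5/8, 29/40, 29/40, 37/40, 1]
j=0: u_0=17/180 ∈ [0, 1/5) → index 0
j=1: u_1=37/180 ∈ [1/5, 2/5) → index 1
j=2: u_2=19/60 ∈ [1/5, 2/5) → index 1
j=3: u_3=77/180 ∈ [17/40, 5/8) → index 3
j=4: u_4=97/180 ∈ [17/40, 5/8) → index 3
j=5: u_5=13/20 ∈ [5/8, 29/40) → index 5
j=6: u_6=137/180 ∈ [29/40, 37/40) → index 7
j=7: u_7=157/180 ∈ [29/40, 37/40) → index 7
j=8: u_8=59/60 ∈ [37/40, 1) → index 8

0 1 1 3 3 5 7 7 8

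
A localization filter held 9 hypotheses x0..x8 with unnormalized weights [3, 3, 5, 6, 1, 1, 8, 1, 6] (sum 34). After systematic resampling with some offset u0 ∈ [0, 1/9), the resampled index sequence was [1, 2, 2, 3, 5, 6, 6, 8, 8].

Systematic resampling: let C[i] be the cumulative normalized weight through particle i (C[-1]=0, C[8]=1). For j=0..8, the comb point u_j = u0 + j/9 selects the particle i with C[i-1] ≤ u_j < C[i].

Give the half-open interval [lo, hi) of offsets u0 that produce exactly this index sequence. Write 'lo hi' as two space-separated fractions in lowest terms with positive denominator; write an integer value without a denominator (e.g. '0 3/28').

C = [3/34, 3/17, 11/34, 1/2, 9/17, 19/34, 27/34, 14/17, 1]
j=0 picked index 1: u0 ∈ [3/34, 3/17)
j=1 picked index 2: u0 ∈ [10/153, 65/306)
j=2 picked index 2: u0 ∈ [-7/153, 31/306)
j=3 picked index 3: u0 ∈ [-1/102, 1/6)
j=4 picked index 5: u0 ∈ [13/153, 35/306)
j=5 picked index 6: u0 ∈ [1/306, 73/306)
j=6 picked index 6: u0 ∈ [-11/102, 13/102)
j=7 picked index 8: u0 ∈ [7/153, 2/9)
j=8 picked index 8: u0 ∈ [-10/153, 1/9)
intersection: [3/34, 31/306)

3/34 31/306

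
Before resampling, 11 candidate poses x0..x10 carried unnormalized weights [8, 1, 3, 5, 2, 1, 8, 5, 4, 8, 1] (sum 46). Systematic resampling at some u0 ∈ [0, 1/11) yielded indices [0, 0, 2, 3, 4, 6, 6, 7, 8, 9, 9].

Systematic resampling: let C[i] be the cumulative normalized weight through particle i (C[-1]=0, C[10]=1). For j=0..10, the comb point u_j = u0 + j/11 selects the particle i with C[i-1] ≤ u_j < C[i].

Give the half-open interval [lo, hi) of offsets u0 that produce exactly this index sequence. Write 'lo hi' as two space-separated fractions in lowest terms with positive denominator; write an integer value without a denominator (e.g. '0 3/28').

C = [4/23, 9/46, 6/23, 17/46, 19/46, 10/23, 14/23, 33/46, 37/46, 45/46, 1]
j=0 picked index 0: u0 ∈ [0, 4/23)
j=1 picked index 0: u0 ∈ [-1/11, 21/253)
j=2 picked index 2: u0 ∈ [7/506, 20/253)
j=3 picked index 3: u0 ∈ [-3/253, 49/506)
j=4 picked index 4: u0 ∈ [3/506, 25/506)
j=5 picked index 6: u0 ∈ [-5/253, 39/253)
j=6 picked index 6: u0 ∈ [-28/253, 16/253)
j=7 picked index 7: u0 ∈ [-7/253, 41/506)
j=8 picked index 8: u0 ∈ [-5/506, 39/506)
j=9 picked index 9: u0 ∈ [-7/506, 81/506)
j=10 picked index 9: u0 ∈ [-53/506, 35/506)
intersection: [7/506, 25/506)

7/506 25/506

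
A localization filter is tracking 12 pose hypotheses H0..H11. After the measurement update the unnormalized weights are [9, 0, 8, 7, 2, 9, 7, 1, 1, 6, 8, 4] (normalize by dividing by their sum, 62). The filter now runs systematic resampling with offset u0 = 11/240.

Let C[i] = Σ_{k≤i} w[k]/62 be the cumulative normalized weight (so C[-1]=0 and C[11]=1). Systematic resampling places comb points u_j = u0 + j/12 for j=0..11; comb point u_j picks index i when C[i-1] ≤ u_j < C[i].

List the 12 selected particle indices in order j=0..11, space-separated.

C = [9/62, 9/62, 17/62, 12/31, 13/31, 35/62, 21/31, 43/62, 22/31, 25/31, 29/31, 1]
j=0: u_0=11/240 ∈ [0, 9/62) → index 0
j=1: u_1=31/240 ∈ [0, 9/62) → index 0
j=2: u_2=17/80 ∈ [9/62, 17/62) → index 2
j=3: u_3=71/240 ∈ [17/62, 12/31) → index 3
j=4: u_4=91/240 ∈ [17/62, 12/31) → index 3
j=5: u_5=37/80 ∈ [13/31, 35/62) → index 5
j=6: u_6=131/240 ∈ [13/31, 35/62) → index 5
j=7: u_7=151/240 ∈ [35/62, 21/31) → index 6
j=8: u_8=57/80 ∈ [22/31, 25/31) → index 9
j=9: u_9=191/240 ∈ [22/31, 25/31) → index 9
j=10: u_10=211/240 ∈ [25/31, 29/31) → index 10
j=11: u_11=77/80 ∈ [29/31, 1) → index 11

0 0 2 3 3 5 5 6 9 9 10 11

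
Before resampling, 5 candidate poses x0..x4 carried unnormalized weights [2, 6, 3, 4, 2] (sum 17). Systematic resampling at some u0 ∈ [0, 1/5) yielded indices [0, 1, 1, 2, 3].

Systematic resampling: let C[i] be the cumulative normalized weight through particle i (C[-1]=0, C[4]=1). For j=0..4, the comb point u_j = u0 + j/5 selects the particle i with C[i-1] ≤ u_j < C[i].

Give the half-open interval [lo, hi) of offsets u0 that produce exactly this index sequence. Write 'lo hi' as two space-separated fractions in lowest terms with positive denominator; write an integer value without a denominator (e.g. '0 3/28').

0 4/85

C = [2/17, 8/17, 11/17, 15/17, 1]
j=0 picked index 0: u0 ∈ [0, 2/17)
j=1 picked index 1: u0 ∈ [-7/85, 23/85)
j=2 picked index 1: u0 ∈ [-24/85, 6/85)
j=3 picked index 2: u0 ∈ [-11/85, 4/85)
j=4 picked index 3: u0 ∈ [-13/85, 7/85)
intersection: [0, 4/85)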